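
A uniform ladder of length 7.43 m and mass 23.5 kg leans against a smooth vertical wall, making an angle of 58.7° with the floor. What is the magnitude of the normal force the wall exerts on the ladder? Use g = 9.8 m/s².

Taking torques about the foot of the ladder:
Ladder weight 23.5×9.8 = 230.3 N acts at 3.715 m along the ladder; its horizontal arm is 3.715·cos58.7° = 1.93 m → τ = 444.5 N·m clockwise.
Wall normal N acts horizontally at the top; its moment arm is the height L sinθ = 7.43·sin58.7° = 6.349 m, counterclockwise.
For rotational equilibrium, N × 6.349 = 444.5, so N = 70 N.

N_wall ≈ 70 N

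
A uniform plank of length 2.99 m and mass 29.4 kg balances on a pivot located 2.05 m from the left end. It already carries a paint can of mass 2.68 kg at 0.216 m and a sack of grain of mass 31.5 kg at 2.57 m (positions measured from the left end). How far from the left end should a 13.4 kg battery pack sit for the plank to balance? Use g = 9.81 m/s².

x ≈ 2.41 m from the left end

Sum moments about the pivot (at 2.05 m from the left end) (the support reaction has zero arm there).
Beam weight: 29.4 × 9.81 = 288.4 N down at 1.495 m → arm 0.555 m, τ = 288.4 × 0.555 = 160.1 N·m counterclockwise.
Paint can: 2.68 × 9.81 = 26.29 N down at 0.216 m → arm 1.834 m, τ = 26.29 × 1.834 = 48.22 N·m counterclockwise.
Sack of grain: 31.5 × 9.81 = 309 N down at 2.57 m → arm 0.52 m, τ = 309 × 0.52 = 160.7 N·m clockwise.
Net moment of existing loads = 47.62 N·m counterclockwise.
The battery pack weighs 13.4 × 9.81 = 131.5 N and must supply an equal clockwise moment, so its lever arm about the pivot is 47.62 / 131.5 = 0.362 m.
That puts it at 2.05 + 0.362 = 2.41 m from the left end.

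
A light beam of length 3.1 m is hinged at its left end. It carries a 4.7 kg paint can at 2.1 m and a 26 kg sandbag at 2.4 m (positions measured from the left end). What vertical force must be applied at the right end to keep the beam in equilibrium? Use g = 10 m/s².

About the left end:
Paint can: 4.7 × 10 = 47 N down at 2.1 m → arm 2.1 m, τ = 47 × 2.1 = 98.7 N·m clockwise.
Sandbag: 26 × 10 = 260 N down at 2.4 m → arm 2.4 m, τ = 260 × 2.4 = 624 N·m clockwise.
Net moment of the loads = 722.7 N·m clockwise.
The upward force F acts at the right end, arm 3.1 m, giving F × 3.1 counterclockwise.
For rotational equilibrium, F × 3.1 = 722.7, so F = 722.7 / 3.1 = 233 N.

F ≈ 233 N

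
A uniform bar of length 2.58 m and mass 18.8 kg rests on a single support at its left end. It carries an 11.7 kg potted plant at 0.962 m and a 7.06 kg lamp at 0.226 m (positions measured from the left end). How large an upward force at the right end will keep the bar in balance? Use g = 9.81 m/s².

F ≈ 141 N

Take moments about the left end.
Beam weight: 18.8 × 9.81 = 184.4 N down at 1.29 m → arm 1.29 m, τ = 184.4 × 1.29 = 237.9 N·m clockwise.
Potted plant: 11.7 × 9.81 = 114.8 N down at 0.962 m → arm 0.962 m, τ = 114.8 × 0.962 = 110.4 N·m clockwise.
Lamp: 7.06 × 9.81 = 69.26 N down at 0.226 m → arm 0.226 m, τ = 69.26 × 0.226 = 15.65 N·m clockwise.
Net moment of the loads = 363.9 N·m clockwise.
The upward force F acts at the right end, arm 2.58 m, giving F × 2.58 counterclockwise.
Setting net torque to zero: F × 2.58 = 363.9 → F = 363.9 / 2.58 = 141 N.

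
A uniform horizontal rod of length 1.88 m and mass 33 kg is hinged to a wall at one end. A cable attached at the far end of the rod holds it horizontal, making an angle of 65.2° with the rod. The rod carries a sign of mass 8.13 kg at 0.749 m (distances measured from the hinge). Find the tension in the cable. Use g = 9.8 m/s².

About the hinge:
Beam weight: 33 × 9.8 = 323.4 N down at 0.94 m → arm 0.94 m, τ = 323.4 × 0.94 = 304 N·m clockwise.
Sign: 8.13 × 9.8 = 79.67 N down at 0.749 m → arm 0.749 m, τ = 79.67 × 0.749 = 59.67 N·m clockwise.
Total clockwise load moment = 363.7 N·m.
The cable tension T acts at 1.88 m; only its component perpendicular to the rod, T sinθ, produces torque. sin 65.2° = 0.9078.
Balancing moments: T × 1.88 × 0.9078 = 363.7, giving T = 363.7 / 1.707 = 213 N.

T ≈ 213 N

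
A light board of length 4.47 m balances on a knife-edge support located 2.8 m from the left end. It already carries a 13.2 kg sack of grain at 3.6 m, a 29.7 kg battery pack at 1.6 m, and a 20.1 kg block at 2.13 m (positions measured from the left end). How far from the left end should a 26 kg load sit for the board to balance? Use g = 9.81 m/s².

x ≈ 4.28 m from the left end

Taking torques about the knife-edge support (at 2.8 m from the left end):
Sack of grain: 13.2 × 9.81 = 129.5 N down at 3.6 m → arm 0.8 m, τ = 129.5 × 0.8 = 103.6 N·m clockwise.
Battery pack: 29.7 × 9.81 = 291.4 N down at 1.6 m → arm 1.2 m, τ = 291.4 × 1.2 = 349.7 N·m counterclockwise.
Block: 20.1 × 9.81 = 197.2 N down at 2.13 m → arm 0.67 m, τ = 197.2 × 0.67 = 132.1 N·m counterclockwise.
Net moment of existing loads = 378.2 N·m counterclockwise.
The load weighs 26 × 9.81 = 255.1 N and must supply an equal clockwise moment, so its lever arm about the knife-edge support is 378.2 / 255.1 = 1.48 m.
That puts it at 2.8 + 1.48 = 4.28 m from the left end.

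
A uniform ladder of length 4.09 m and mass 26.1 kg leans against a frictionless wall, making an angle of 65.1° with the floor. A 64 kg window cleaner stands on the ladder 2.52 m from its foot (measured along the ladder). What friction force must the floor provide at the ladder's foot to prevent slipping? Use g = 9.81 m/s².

Choose the foot of the ladder as the axis so the floor normal and friction both act there and drop out.
Ladder weight 26.1×9.81 = 256 N acts at 2.045 m along the ladder; its horizontal arm is 2.045·cos65.1° = 0.861 m → τ = 220.4 N·m clockwise.
Window cleaner: 64×9.81 = 627.8 N at 2.52 m → arm 1.061 m → τ = 666.1 N·m clockwise.
Wall normal N acts horizontally at the top; its moment arm is the height L sinθ = 4.09·sin65.1° = 3.71 m, counterclockwise.
Στ = 0 ⇒ N × 3.71 = 886.5 ⇒ N = 239 N.
ΣFx = 0: friction at the foot balances the wall's push, so f = N_wall = 239 N.

f ≈ 239 N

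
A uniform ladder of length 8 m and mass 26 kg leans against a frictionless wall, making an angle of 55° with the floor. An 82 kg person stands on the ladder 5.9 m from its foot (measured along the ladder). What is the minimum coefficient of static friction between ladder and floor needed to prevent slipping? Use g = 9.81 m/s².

About the foot of the ladder:
Ladder weight 26×9.81 = 255.1 N acts at 4 m along the ladder; its horizontal arm is 4·cos55° = 2.294 m → τ = 585.2 N·m clockwise.
Person: 82×9.81 = 804.4 N at 5.9 m → arm 3.384 m → τ = 2722 N·m clockwise.
Wall normal N acts horizontally at the top; its moment arm is the height L sinθ = 8·sin55° = 6.553 m, counterclockwise.
For rotational equilibrium, N × 6.553 = 3307, so N = 504.7 N.
ΣFx = 0 ⇒ f = N_wall = 504.7 N. ΣFy = 0 ⇒ N_floor = 1060 N.
μ_min = f / N_floor = 504.7 / 1060 = 0.476.

μ_min ≈ 0.476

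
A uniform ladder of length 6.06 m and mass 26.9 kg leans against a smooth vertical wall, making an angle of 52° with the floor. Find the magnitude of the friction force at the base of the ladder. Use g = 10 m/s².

f ≈ 105 N

Take moments about the foot of the ladder.
Ladder weight 26.9×10 = 269 N acts at 3.03 m along the ladder; its horizontal arm is 3.03·cos52° = 1.865 m → τ = 501.7 N·m clockwise.
Wall normal N acts horizontally at the top; its moment arm is the height L sinθ = 6.06·sin52° = 4.775 m, counterclockwise.
For rotational equilibrium, N × 4.775 = 501.7, so N = 105 N.
ΣFx = 0: friction at the foot balances the wall's push, so f = N_wall = 105 N.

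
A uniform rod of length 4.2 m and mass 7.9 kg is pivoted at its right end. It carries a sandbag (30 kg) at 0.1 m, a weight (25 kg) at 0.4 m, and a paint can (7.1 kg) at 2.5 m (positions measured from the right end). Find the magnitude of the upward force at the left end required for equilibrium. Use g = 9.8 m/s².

Sum moments about the right end (the unknown pivot reaction has zero arm there).
Beam weight: 7.9 × 9.8 = 77.42 N down at 2.1 m → arm 2.1 m, τ = 77.42 × 2.1 = 162.6 N·m counterclockwise.
Sandbag: 30 × 9.8 = 294 N down at 0.1 m → arm 0.1 m, τ = 294 × 0.1 = 29.4 N·m counterclockwise.
Weight: 25 × 9.8 = 245 N down at 0.4 m → arm 0.4 m, τ = 245 × 0.4 = 98 N·m counterclockwise.
Paint can: 7.1 × 9.8 = 69.58 N down at 2.5 m → arm 2.5 m, τ = 69.58 × 2.5 = 173.9 N·m counterclockwise.
Net moment of the loads = 463.9 N·m counterclockwise.
The upward force F acts at the left end, arm 4.2 m, giving F × 4.2 clockwise.
Setting net torque to zero: F × 4.2 = 463.9 → F = 463.9 / 4.2 = 110 N.

F ≈ 110 N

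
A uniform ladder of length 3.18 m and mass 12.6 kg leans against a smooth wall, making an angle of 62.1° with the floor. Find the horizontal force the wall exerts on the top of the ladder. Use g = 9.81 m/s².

N_wall ≈ 32.7 N

Taking torques about the foot of the ladder:
Ladder weight 12.6×9.81 = 123.6 N acts at 1.59 m along the ladder; its horizontal arm is 1.59·cos62.1° = 0.744 m → τ = 91.96 N·m clockwise.
Wall normal N acts horizontally at the top; its moment arm is the height L sinθ = 3.18·sin62.1° = 2.81 m, counterclockwise.
Στ = 0 ⇒ N × 2.81 = 91.96 ⇒ N = 32.7 N.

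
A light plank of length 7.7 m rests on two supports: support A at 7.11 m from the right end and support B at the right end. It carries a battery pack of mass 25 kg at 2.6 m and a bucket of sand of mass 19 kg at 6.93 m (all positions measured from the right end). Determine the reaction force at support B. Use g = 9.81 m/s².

About support A:
Battery pack: 25 × 9.81 = 245.2 N down at 2.6 m → arm 4.51 m, τ = 245.2 × 4.51 = 1106 N·m clockwise.
Bucket of sand: 19 × 9.81 = 186.4 N down at 6.93 m → arm 0.18 m, τ = 186.4 × 0.18 = 33.55 N·m clockwise.
Net load moment about support A = 1140 N·m clockwise.
Reaction R at support B is upward at 0 m, arm 7.11 m → moment R × 7.11 counterclockwise.
Setting net torque to zero: R × 7.11 = 1140 → R = 160 N.

R_B ≈ 160 N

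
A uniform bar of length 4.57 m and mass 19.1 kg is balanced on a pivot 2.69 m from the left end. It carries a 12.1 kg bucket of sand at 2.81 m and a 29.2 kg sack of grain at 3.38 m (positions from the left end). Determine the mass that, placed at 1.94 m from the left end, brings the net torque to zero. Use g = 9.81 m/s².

m ≈ 18.5 kg

About the pivot (at 2.69 m from the left end):
Beam weight: 19.1 × 9.81 = 187.4 N down at 2.285 m → arm 0.405 m, τ = 187.4 × 0.405 = 75.9 N·m counterclockwise.
Bucket of sand: 12.1 × 9.81 = 118.7 N down at 2.81 m → arm 0.12 m, τ = 118.7 × 0.12 = 14.24 N·m clockwise.
Sack of grain: 29.2 × 9.81 = 286.5 N down at 3.38 m → arm 0.69 m, τ = 286.5 × 0.69 = 197.7 N·m clockwise.
Net moment of known loads = 136 N·m clockwise.
An unknown mass m at 1.94 m has arm 0.75 m; its moment is m·g·0.75 counterclockwise.
Setting net torque to zero: m × 9.81 × 0.75 = 136 → m = 136 / (9.81 × 0.75) = 18.5 kg.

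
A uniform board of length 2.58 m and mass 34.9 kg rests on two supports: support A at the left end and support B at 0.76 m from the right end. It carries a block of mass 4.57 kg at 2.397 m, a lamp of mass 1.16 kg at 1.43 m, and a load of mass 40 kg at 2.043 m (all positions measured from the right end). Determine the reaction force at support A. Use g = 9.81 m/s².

R_A ≈ 421 N

Sum moments about support B (its reaction then has zero moment arm).
Beam weight: 34.9 × 9.81 = 342.4 N down at 1.29 m → arm 0.53 m, τ = 342.4 × 0.53 = 181.5 N·m counterclockwise.
Block: 4.57 × 9.81 = 44.83 N down at 2.397 m → arm 1.637 m, τ = 44.83 × 1.637 = 73.39 N·m counterclockwise.
Lamp: 1.16 × 9.81 = 11.38 N down at 1.43 m → arm 0.67 m, τ = 11.38 × 0.67 = 7.625 N·m counterclockwise.
Load: 40 × 9.81 = 392.4 N down at 2.043 m → arm 1.283 m, τ = 392.4 × 1.283 = 503.4 N·m counterclockwise.
Net load moment about support B = 765.9 N·m counterclockwise.
Reaction R at support A is upward at 2.58 m, arm 1.82 m → moment R × 1.82 clockwise.
Setting net torque to zero: R × 1.82 = 765.9 → R = 421 N.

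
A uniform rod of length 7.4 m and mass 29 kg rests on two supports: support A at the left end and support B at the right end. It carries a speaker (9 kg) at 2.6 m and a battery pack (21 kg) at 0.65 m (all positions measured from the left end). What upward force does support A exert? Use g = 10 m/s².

R_A ≈ 395 N

About support B:
Beam weight: 29 × 10 = 290 N down at 3.7 m → arm 3.7 m, τ = 290 × 3.7 = 1073 N·m counterclockwise.
Speaker: 9 × 10 = 90 N down at 2.6 m → arm 4.8 m, τ = 90 × 4.8 = 432 N·m counterclockwise.
Battery pack: 21 × 10 = 210 N down at 0.65 m → arm 6.75 m, τ = 210 × 6.75 = 1418 N·m counterclockwise.
Net load moment about support B = 2923 N·m counterclockwise.
Reaction R at support A is upward at 0 m, arm 7.4 m → moment R × 7.4 clockwise.
Setting net torque to zero: R × 7.4 = 2923 → R = 395 N.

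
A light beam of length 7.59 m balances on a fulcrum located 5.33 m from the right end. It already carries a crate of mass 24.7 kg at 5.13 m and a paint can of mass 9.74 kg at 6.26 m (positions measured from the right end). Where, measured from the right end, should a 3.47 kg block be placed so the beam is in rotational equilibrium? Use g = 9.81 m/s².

Choose the fulcrum (at 5.33 m from the right end) as the axis so the support reaction has zero arm there.
Crate: 24.7 × 9.81 = 242.3 N down at 5.13 m → arm 0.2 m, τ = 242.3 × 0.2 = 48.46 N·m clockwise.
Paint can: 9.74 × 9.81 = 95.55 N down at 6.26 m → arm 0.93 m, τ = 95.55 × 0.93 = 88.86 N·m counterclockwise.
Net moment of existing loads = 40.4 N·m counterclockwise.
The block weighs 3.47 × 9.81 = 34.04 N and must supply an equal clockwise moment, so its lever arm about the fulcrum is 40.4 / 34.04 = 1.19 m.
That puts it at 5.33 − 1.19 = 4.14 m from the right end.

x ≈ 4.14 m from the right end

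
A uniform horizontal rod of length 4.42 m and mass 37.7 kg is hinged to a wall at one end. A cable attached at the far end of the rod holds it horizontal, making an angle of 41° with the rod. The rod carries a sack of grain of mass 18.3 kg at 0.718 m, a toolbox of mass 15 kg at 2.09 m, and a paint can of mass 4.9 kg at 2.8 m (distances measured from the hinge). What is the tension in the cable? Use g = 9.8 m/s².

Take moments about the hinge.
Beam weight: 37.7 × 9.8 = 369.5 N down at 2.21 m → arm 2.21 m, τ = 369.5 × 2.21 = 816.6 N·m clockwise.
Sack of grain: 18.3 × 9.8 = 179.3 N down at 0.718 m → arm 0.718 m, τ = 179.3 × 0.718 = 128.7 N·m clockwise.
Toolbox: 15 × 9.8 = 147 N down at 2.09 m → arm 2.09 m, τ = 147 × 2.09 = 307.2 N·m clockwise.
Paint can: 4.9 × 9.8 = 48.02 N down at 2.8 m → arm 2.8 m, τ = 48.02 × 2.8 = 134.5 N·m clockwise.
Total clockwise load moment = 1387 N·m.
The cable tension T acts at 4.42 m; only its component perpendicular to the rod, T sinθ, produces torque. sin 41° = 0.6561.
For rotational equilibrium, T × 4.42 × 0.6561 = 1387, so T = 1387 / 2.9 = 478 N.

T ≈ 478 N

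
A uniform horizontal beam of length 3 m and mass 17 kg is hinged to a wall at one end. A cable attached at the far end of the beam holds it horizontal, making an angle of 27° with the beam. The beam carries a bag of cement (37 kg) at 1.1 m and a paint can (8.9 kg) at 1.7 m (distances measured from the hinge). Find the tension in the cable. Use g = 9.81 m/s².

T ≈ 586 N

Choose the hinge as the axis so the unknown hinge reaction has zero arm there.
Beam weight: 17 × 9.81 = 166.8 N down at 1.5 m → arm 1.5 m, τ = 166.8 × 1.5 = 250.2 N·m clockwise.
Bag of cement: 37 × 9.81 = 363 N down at 1.1 m → arm 1.1 m, τ = 363 × 1.1 = 399.3 N·m clockwise.
Paint can: 8.9 × 9.81 = 87.31 N down at 1.7 m → arm 1.7 m, τ = 87.31 × 1.7 = 148.4 N·m clockwise.
Total clockwise load moment = 797.9 N·m.
The cable tension T acts at 3 m; only its component perpendicular to the beam, T sinθ, produces torque. sin 27° = 0.454.
Στ = 0 ⇒ T × 3 × 0.454 = 797.9 ⇒ T = 797.9 / 1.362 = 586 N.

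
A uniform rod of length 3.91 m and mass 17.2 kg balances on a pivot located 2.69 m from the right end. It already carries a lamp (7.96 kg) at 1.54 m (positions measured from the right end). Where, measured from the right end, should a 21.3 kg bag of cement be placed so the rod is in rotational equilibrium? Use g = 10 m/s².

x ≈ 3.71 m from the right end

Taking torques about the pivot (at 2.69 m from the right end):
Beam weight: 17.2 × 10 = 172 N down at 1.955 m → arm 0.735 m, τ = 172 × 0.735 = 126.4 N·m clockwise.
Lamp: 7.96 × 10 = 79.6 N down at 1.54 m → arm 1.15 m, τ = 79.6 × 1.15 = 91.54 N·m clockwise.
Net moment of existing loads = 217.9 N·m clockwise.
The bag of cement weighs 21.3 × 10 = 213 N and must supply an equal counterclockwise moment, so its lever arm about the pivot is 217.9 / 213 = 1.02 m.
That puts it at 2.69 + 1.02 = 3.71 m from the right end.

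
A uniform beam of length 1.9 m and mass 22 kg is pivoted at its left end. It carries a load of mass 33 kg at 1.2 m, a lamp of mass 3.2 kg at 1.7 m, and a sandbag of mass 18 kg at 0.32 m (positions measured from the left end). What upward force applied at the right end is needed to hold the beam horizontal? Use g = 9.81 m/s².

Sum moments about the left end (the unknown pivot reaction has zero arm there).
Beam weight: 22 × 9.81 = 215.8 N down at 0.95 m → arm 0.95 m, τ = 215.8 × 0.95 = 205 N·m clockwise.
Load: 33 × 9.81 = 323.7 N down at 1.2 m → arm 1.2 m, τ = 323.7 × 1.2 = 388.4 N·m clockwise.
Lamp: 3.2 × 9.81 = 31.39 N down at 1.7 m → arm 1.7 m, τ = 31.39 × 1.7 = 53.36 N·m clockwise.
Sandbag: 18 × 9.81 = 176.6 N down at 0.32 m → arm 0.32 m, τ = 176.6 × 0.32 = 56.51 N·m clockwise.
Net moment of the loads = 703.3 N·m clockwise.
The upward force F acts at the right end, arm 1.9 m, giving F × 1.9 counterclockwise.
Στ = 0 ⇒ F × 1.9 = 703.3 ⇒ F = 703.3 / 1.9 = 370 N.

F ≈ 370 N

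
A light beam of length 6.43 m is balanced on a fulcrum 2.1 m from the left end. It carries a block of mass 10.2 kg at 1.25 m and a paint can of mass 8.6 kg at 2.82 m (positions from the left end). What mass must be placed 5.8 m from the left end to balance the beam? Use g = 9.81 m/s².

About the fulcrum (at 2.1 m from the left end):
Block: 10.2 × 9.81 = 100.1 N down at 1.25 m → arm 0.85 m, τ = 100.1 × 0.85 = 85.08 N·m counterclockwise.
Paint can: 8.6 × 9.81 = 84.37 N down at 2.82 m → arm 0.72 m, τ = 84.37 × 0.72 = 60.75 N·m clockwise.
Net moment of known loads = 24.33 N·m counterclockwise.
An unknown mass m at 5.8 m has arm 3.7 m; its moment is m·g·3.7 clockwise.
Balancing moments: m × 9.81 × 3.7 = 24.33, giving m = 24.33 / (9.81 × 3.7) = 0.67 kg.

m ≈ 0.67 kg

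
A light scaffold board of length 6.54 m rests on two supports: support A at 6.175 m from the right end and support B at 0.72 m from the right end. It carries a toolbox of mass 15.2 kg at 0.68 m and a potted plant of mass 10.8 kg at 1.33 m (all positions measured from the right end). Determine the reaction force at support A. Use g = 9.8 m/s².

R_A ≈ 10.7 N

About support B:
Toolbox: 15.2 × 9.8 = 149 N down at 0.68 m → arm 0.04 m, τ = 149 × 0.04 = 5.96 N·m clockwise.
Potted plant: 10.8 × 9.8 = 105.8 N down at 1.33 m → arm 0.61 m, τ = 105.8 × 0.61 = 64.54 N·m counterclockwise.
Net load moment about support B = 58.58 N·m counterclockwise.
Reaction R at support A is upward at 6.175 m, arm 5.455 m → moment R × 5.455 clockwise.
Balancing moments: R × 5.455 = 58.58, giving R = 10.7 N.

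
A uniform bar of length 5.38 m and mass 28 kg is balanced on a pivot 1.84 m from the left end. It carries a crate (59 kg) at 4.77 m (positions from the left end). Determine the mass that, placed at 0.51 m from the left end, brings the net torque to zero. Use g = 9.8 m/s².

m ≈ 148 kg

Take moments about the pivot (at 1.84 m from the left end).
Beam weight: 28 × 9.8 = 274.4 N down at 2.69 m → arm 0.85 m, τ = 274.4 × 0.85 = 233.2 N·m clockwise.
Crate: 59 × 9.8 = 578.2 N down at 4.77 m → arm 2.93 m, τ = 578.2 × 2.93 = 1694 N·m clockwise.
Net moment of known loads = 1927 N·m clockwise.
An unknown mass m at 0.51 m has arm 1.33 m; its moment is m·g·1.33 counterclockwise.
Balancing moments: m × 9.8 × 1.33 = 1927, giving m = 1927 / (9.8 × 1.33) = 148 kg.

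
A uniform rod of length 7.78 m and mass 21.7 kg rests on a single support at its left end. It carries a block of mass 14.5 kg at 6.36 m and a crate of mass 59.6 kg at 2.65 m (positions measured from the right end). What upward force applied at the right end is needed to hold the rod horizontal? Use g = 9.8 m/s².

F ≈ 517 N

About the left end:
Beam weight: 21.7 × 9.8 = 212.7 N down at 3.89 m → arm 3.89 m, τ = 212.7 × 3.89 = 827.4 N·m clockwise.
Block: 14.5 × 9.8 = 142.1 N down at 6.36 m → arm 1.42 m, τ = 142.1 × 1.42 = 201.8 N·m clockwise.
Crate: 59.6 × 9.8 = 584.1 N down at 2.65 m → arm 5.13 m, τ = 584.1 × 5.13 = 2996 N·m clockwise.
Net moment of the loads = 4025 N·m clockwise.
The upward force F acts at the right end, arm 7.78 m, giving F × 7.78 counterclockwise.
Στ = 0 ⇒ F × 7.78 = 4025 ⇒ F = 4025 / 7.78 = 517 N.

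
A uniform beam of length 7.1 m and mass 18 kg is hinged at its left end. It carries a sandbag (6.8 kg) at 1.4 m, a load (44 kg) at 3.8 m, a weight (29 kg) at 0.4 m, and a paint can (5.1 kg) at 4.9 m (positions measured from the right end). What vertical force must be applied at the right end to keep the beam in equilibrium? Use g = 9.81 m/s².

About the left end:
Beam weight: 18 × 9.81 = 176.6 N down at 3.55 m → arm 3.55 m, τ = 176.6 × 3.55 = 626.9 N·m clockwise.
Sandbag: 6.8 × 9.81 = 66.71 N down at 1.4 m → arm 5.7 m, τ = 66.71 × 5.7 = 380.2 N·m clockwise.
Load: 44 × 9.81 = 431.6 N down at 3.8 m → arm 3.3 m, τ = 431.6 × 3.3 = 1424 N·m clockwise.
Weight: 29 × 9.81 = 284.5 N down at 0.4 m → arm 6.7 m, τ = 284.5 × 6.7 = 1906 N·m clockwise.
Paint can: 5.1 × 9.81 = 50.03 N down at 4.9 m → arm 2.2 m, τ = 50.03 × 2.2 = 110.1 N·m clockwise.
Net moment of the loads = 4447 N·m clockwise.
The upward force F acts at the right end, arm 7.1 m, giving F × 7.1 counterclockwise.
Balancing moments: F × 7.1 = 4447, giving F = 4447 / 7.1 = 626 N.

F ≈ 626 N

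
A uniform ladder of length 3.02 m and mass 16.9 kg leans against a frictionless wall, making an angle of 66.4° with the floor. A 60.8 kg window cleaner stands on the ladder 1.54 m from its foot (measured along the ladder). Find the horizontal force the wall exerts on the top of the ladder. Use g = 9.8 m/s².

N_wall ≈ 169 N

Take moments about the foot of the ladder.
Ladder weight 16.9×9.8 = 165.6 N acts at 1.51 m along the ladder; its horizontal arm is 1.51·cos66.4° = 0.6045 m → τ = 100.1 N·m clockwise.
Window cleaner: 60.8×9.8 = 595.8 N at 1.54 m → arm 0.6165 m → τ = 367.3 N·m clockwise.
Wall normal N acts horizontally at the top; its moment arm is the height L sinθ = 3.02·sin66.4° = 2.767 m, counterclockwise.
Στ = 0 ⇒ N × 2.767 = 467.4 ⇒ N = 169 N.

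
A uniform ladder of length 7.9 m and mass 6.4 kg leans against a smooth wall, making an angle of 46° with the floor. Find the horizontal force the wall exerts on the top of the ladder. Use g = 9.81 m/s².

N_wall ≈ 30.3 N

About the foot of the ladder:
Ladder weight 6.4×9.81 = 62.78 N acts at 3.95 m along the ladder; its horizontal arm is 3.95·cos46° = 2.744 m → τ = 172.3 N·m clockwise.
Wall normal N acts horizontally at the top; its moment arm is the height L sinθ = 7.9·sin46° = 5.683 m, counterclockwise.
Setting net torque to zero: N × 5.683 = 172.3 → N = 30.3 N.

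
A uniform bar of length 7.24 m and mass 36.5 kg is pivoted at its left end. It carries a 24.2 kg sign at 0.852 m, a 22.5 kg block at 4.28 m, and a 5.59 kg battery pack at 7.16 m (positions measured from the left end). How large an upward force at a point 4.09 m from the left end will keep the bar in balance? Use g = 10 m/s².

About the left end:
Beam weight: 36.5 × 10 = 365 N down at 3.62 m → arm 3.62 m, τ = 365 × 3.62 = 1321 N·m clockwise.
Sign: 24.2 × 10 = 242 N down at 0.852 m → arm 0.852 m, τ = 242 × 0.852 = 206.2 N·m clockwise.
Block: 22.5 × 10 = 225 N down at 4.28 m → arm 4.28 m, τ = 225 × 4.28 = 963 N·m clockwise.
Battery pack: 5.59 × 10 = 55.9 N down at 7.16 m → arm 7.16 m, τ = 55.9 × 7.16 = 400.2 N·m clockwise.
Net moment of the loads = 2890 N·m clockwise.
The upward force F acts at a point 4.09 m from the left end, arm 4.09 m, giving F × 4.09 counterclockwise.
Στ = 0 ⇒ F × 4.09 = 2890 ⇒ F = 2890 / 4.09 = 707 N.

F ≈ 707 N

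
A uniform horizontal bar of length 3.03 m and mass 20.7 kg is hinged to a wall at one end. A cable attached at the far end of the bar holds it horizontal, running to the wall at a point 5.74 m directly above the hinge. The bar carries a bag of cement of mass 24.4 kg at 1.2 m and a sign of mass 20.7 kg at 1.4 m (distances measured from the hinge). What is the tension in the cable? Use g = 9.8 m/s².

Taking torques about the hinge:
Beam weight: 20.7 × 9.8 = 202.9 N down at 1.515 m → arm 1.515 m, τ = 202.9 × 1.515 = 307.4 N·m clockwise.
Bag of cement: 24.4 × 9.8 = 239.1 N down at 1.2 m → arm 1.2 m, τ = 239.1 × 1.2 = 286.9 N·m clockwise.
Sign: 20.7 × 9.8 = 202.9 N down at 1.4 m → arm 1.4 m, τ = 202.9 × 1.4 = 284.1 N·m clockwise.
Total clockwise load moment = 878.4 N·m.
The cable tension T acts at 3.03 m; only its component perpendicular to the bar, T sinθ, produces torque. sinθ = h/√(h²+d²) = 5.74/√(5.74²+3.03²) = 0.8843.
Balancing moments: T × 3.03 × 0.8843 = 878.4, giving T = 878.4 / 2.679 = 328 N.

T ≈ 328 N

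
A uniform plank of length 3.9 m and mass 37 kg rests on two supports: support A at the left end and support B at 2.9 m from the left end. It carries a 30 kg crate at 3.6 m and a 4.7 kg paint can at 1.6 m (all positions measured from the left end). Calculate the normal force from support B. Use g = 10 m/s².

R_B ≈ 647 N

About support A:
Beam weight: 37 × 10 = 370 N down at 1.95 m → arm 1.95 m, τ = 370 × 1.95 = 721.5 N·m clockwise.
Crate: 30 × 10 = 300 N down at 3.6 m → arm 3.6 m, τ = 300 × 3.6 = 1080 N·m clockwise.
Paint can: 4.7 × 10 = 47 N down at 1.6 m → arm 1.6 m, τ = 47 × 1.6 = 75.2 N·m clockwise.
Net load moment about support A = 1877 N·m clockwise.
Reaction R at support B is upward at 2.9 m, arm 2.9 m → moment R × 2.9 counterclockwise.
For rotational equilibrium, R × 2.9 = 1877, so R = 647 N.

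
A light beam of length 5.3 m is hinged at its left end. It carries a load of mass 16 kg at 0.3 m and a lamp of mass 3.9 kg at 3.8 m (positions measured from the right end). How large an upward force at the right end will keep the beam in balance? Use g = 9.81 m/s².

F ≈ 159 N

Take moments about the left end.
Load: 16 × 9.81 = 157 N down at 0.3 m → arm 5 m, τ = 157 × 5 = 785 N·m clockwise.
Lamp: 3.9 × 9.81 = 38.26 N down at 3.8 m → arm 1.5 m, τ = 38.26 × 1.5 = 57.39 N·m clockwise.
Net moment of the loads = 842.4 N·m clockwise.
The upward force F acts at the right end, arm 5.3 m, giving F × 5.3 counterclockwise.
Balancing moments: F × 5.3 = 842.4, giving F = 842.4 / 5.3 = 159 N.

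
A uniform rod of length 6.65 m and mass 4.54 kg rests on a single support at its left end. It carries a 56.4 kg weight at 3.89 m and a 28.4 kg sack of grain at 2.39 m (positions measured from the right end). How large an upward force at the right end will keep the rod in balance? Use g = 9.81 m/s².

Choose the left end as the axis so the unknown pivot reaction has zero arm there.
Beam weight: 4.54 × 9.81 = 44.54 N down at 3.325 m → arm 3.325 m, τ = 44.54 × 3.325 = 148.1 N·m clockwise.
Weight: 56.4 × 9.81 = 553.3 N down at 3.89 m → arm 2.76 m, τ = 553.3 × 2.76 = 1527 N·m clockwise.
Sack of grain: 28.4 × 9.81 = 278.6 N down at 2.39 m → arm 4.26 m, τ = 278.6 × 4.26 = 1187 N·m clockwise.
Net moment of the loads = 2862 N·m clockwise.
The upward force F acts at the right end, arm 6.65 m, giving F × 6.65 counterclockwise.
Setting net torque to zero: F × 6.65 = 2862 → F = 2862 / 6.65 = 430 N.

F ≈ 430 N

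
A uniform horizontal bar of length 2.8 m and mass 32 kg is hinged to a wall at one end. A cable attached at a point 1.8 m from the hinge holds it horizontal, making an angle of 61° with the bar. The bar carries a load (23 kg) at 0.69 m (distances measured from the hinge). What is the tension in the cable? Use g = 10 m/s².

Taking torques about the hinge:
Beam weight: 32 × 10 = 320 N down at 1.4 m → arm 1.4 m, τ = 320 × 1.4 = 448 N·m clockwise.
Load: 23 × 10 = 230 N down at 0.69 m → arm 0.69 m, τ = 230 × 0.69 = 158.7 N·m clockwise.
Total clockwise load moment = 606.7 N·m.
The cable tension T acts at 1.8 m; only its component perpendicular to the bar, T sinθ, produces torque. sin 61° = 0.8746.
Balancing moments: T × 1.8 × 0.8746 = 606.7, giving T = 606.7 / 1.574 = 385 N.

T ≈ 385 N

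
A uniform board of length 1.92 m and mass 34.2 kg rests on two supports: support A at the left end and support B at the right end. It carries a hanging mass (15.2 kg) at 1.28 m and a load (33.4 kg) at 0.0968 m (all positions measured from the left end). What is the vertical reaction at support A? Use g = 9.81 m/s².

Sum moments about support B (its reaction then has zero moment arm).
Beam weight: 34.2 × 9.81 = 335.5 N down at 0.96 m → arm 0.96 m, τ = 335.5 × 0.96 = 322.1 N·m counterclockwise.
Hanging mass: 15.2 × 9.81 = 149.1 N down at 1.28 m → arm 0.64 m, τ = 149.1 × 0.64 = 95.42 N·m counterclockwise.
Load: 33.4 × 9.81 = 327.7 N down at 0.0968 m → arm 1.823 m, τ = 327.7 × 1.823 = 597.4 N·m counterclockwise.
Net load moment about support B = 1015 N·m counterclockwise.
Reaction R at support A is upward at 0 m, arm 1.92 m → moment R × 1.92 clockwise.
Balancing moments: R × 1.92 = 1015, giving R = 529 N.

R_A ≈ 529 N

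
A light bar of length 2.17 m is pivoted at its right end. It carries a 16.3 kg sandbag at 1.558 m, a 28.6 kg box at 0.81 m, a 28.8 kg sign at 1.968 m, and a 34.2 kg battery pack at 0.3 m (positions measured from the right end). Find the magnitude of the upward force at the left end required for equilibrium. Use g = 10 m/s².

F ≈ 532 N

Take moments about the right end.
Sandbag: 16.3 × 10 = 163 N down at 1.558 m → arm 1.558 m, τ = 163 × 1.558 = 254 N·m counterclockwise.
Box: 28.6 × 10 = 286 N down at 0.81 m → arm 0.81 m, τ = 286 × 0.81 = 231.7 N·m counterclockwise.
Sign: 28.8 × 10 = 288 N down at 1.968 m → arm 1.968 m, τ = 288 × 1.968 = 566.8 N·m counterclockwise.
Battery pack: 34.2 × 10 = 342 N down at 0.3 m → arm 0.3 m, τ = 342 × 0.3 = 102.6 N·m counterclockwise.
Net moment of the loads = 1155 N·m counterclockwise.
The upward force F acts at the left end, arm 2.17 m, giving F × 2.17 clockwise.
Balancing moments: F × 2.17 = 1155, giving F = 1155 / 2.17 = 532 N.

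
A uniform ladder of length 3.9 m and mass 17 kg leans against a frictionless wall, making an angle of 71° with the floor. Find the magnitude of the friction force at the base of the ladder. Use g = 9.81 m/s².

f ≈ 28.7 N

About the foot of the ladder:
Ladder weight 17×9.81 = 166.8 N acts at 1.95 m along the ladder; its horizontal arm is 1.95·cos71° = 0.6349 m → τ = 105.9 N·m clockwise.
Wall normal N acts horizontally at the top; its moment arm is the height L sinθ = 3.9·sin71° = 3.688 m, counterclockwise.
Setting net torque to zero: N × 3.688 = 105.9 → N = 28.7 N.
ΣFx = 0: friction at the foot balances the wall's push, so f = N_wall = 28.7 N.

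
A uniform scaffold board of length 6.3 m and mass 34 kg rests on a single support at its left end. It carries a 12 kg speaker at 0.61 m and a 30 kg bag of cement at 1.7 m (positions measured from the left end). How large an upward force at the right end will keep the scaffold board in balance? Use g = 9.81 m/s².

Sum moments about the left end (the unknown pivot reaction has zero arm there).
Beam weight: 34 × 9.81 = 333.5 N down at 3.15 m → arm 3.15 m, τ = 333.5 × 3.15 = 1051 N·m clockwise.
Speaker: 12 × 9.81 = 117.7 N down at 0.61 m → arm 0.61 m, τ = 117.7 × 0.61 = 71.8 N·m clockwise.
Bag of cement: 30 × 9.81 = 294.3 N down at 1.7 m → arm 1.7 m, τ = 294.3 × 1.7 = 500.3 N·m clockwise.
Net moment of the loads = 1623 N·m clockwise.
The upward force F acts at the right end, arm 6.3 m, giving F × 6.3 counterclockwise.
For rotational equilibrium, F × 6.3 = 1623, so F = 1623 / 6.3 = 258 N.

F ≈ 258 N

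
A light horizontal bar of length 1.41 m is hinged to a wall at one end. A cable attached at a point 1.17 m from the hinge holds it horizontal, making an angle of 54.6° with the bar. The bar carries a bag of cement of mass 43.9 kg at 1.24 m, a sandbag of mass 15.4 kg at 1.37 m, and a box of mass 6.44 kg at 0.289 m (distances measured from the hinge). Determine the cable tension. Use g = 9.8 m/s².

Take moments about the hinge.
Bag of cement: 43.9 × 9.8 = 430.2 N down at 1.24 m → arm 1.24 m, τ = 430.2 × 1.24 = 533.4 N·m clockwise.
Sandbag: 15.4 × 9.8 = 150.9 N down at 1.37 m → arm 1.37 m, τ = 150.9 × 1.37 = 206.7 N·m clockwise.
Box: 6.44 × 9.8 = 63.11 N down at 0.289 m → arm 0.289 m, τ = 63.11 × 0.289 = 18.24 N·m clockwise.
Total clockwise load moment = 758.3 N·m.
The cable tension T acts at 1.17 m; only its component perpendicular to the bar, T sinθ, produces torque. sin 54.6° = 0.8151.
Balancing moments: T × 1.17 × 0.8151 = 758.3, giving T = 758.3 / 0.9537 = 795 N.

T ≈ 795 N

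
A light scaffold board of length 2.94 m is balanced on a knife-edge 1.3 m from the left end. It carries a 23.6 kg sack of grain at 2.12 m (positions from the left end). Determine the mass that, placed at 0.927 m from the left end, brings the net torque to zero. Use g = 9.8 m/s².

Choose the knife-edge (at 1.3 m from the left end) as the axis so the support reaction has zero arm there.
Sack of grain: 23.6 × 9.8 = 231.3 N down at 2.12 m → arm 0.82 m, τ = 231.3 × 0.82 = 189.7 N·m clockwise.
Net moment of known loads = 189.7 N·m clockwise.
An unknown mass m at 0.927 m has arm 0.373 m; its moment is m·g·0.373 counterclockwise.
For rotational equilibrium, m × 9.8 × 0.373 = 189.7, so m = 189.7 / (9.8 × 0.373) = 51.9 kg.

m ≈ 51.9 kg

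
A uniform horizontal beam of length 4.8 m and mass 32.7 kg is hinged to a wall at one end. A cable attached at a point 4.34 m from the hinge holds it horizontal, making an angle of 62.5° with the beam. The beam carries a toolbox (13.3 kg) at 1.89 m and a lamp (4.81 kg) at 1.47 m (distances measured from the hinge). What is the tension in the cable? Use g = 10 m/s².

T ≈ 288 N

Sum moments about the hinge (the unknown hinge reaction has zero arm there).
Beam weight: 32.7 × 10 = 327 N down at 2.4 m → arm 2.4 m, τ = 327 × 2.4 = 784.8 N·m clockwise.
Toolbox: 13.3 × 10 = 133 N down at 1.89 m → arm 1.89 m, τ = 133 × 1.89 = 251.4 N·m clockwise.
Lamp: 4.81 × 10 = 48.1 N down at 1.47 m → arm 1.47 m, τ = 48.1 × 1.47 = 70.71 N·m clockwise.
Total clockwise load moment = 1107 N·m.
The cable tension T acts at 4.34 m; only its component perpendicular to the beam, T sinθ, produces torque. sin 62.5° = 0.887.
Setting net torque to zero: T × 4.34 × 0.887 = 1107 → T = 1107 / 3.85 = 288 N.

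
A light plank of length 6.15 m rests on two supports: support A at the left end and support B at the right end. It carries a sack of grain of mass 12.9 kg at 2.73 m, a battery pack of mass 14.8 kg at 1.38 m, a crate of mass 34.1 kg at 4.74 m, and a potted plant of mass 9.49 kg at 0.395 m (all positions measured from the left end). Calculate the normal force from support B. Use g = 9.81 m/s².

Take moments about support A.
Sack of grain: 12.9 × 9.81 = 126.5 N down at 2.73 m → arm 2.73 m, τ = 126.5 × 2.73 = 345.3 N·m clockwise.
Battery pack: 14.8 × 9.81 = 145.2 N down at 1.38 m → arm 1.38 m, τ = 145.2 × 1.38 = 200.4 N·m clockwise.
Crate: 34.1 × 9.81 = 334.5 N down at 4.74 m → arm 4.74 m, τ = 334.5 × 4.74 = 1586 N·m clockwise.
Potted plant: 9.49 × 9.81 = 93.1 N down at 0.395 m → arm 0.395 m, τ = 93.1 × 0.395 = 36.77 N·m clockwise.
Net load moment about support A = 2168 N·m clockwise.
Reaction R at support B is upward at 6.15 m, arm 6.15 m → moment R × 6.15 counterclockwise.
Στ = 0 ⇒ R × 6.15 = 2168 ⇒ R = 353 N.

R_B ≈ 353 N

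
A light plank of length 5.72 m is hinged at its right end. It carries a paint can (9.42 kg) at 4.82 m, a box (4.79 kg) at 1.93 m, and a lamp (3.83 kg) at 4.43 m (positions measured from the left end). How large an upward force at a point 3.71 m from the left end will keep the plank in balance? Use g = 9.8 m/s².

F ≈ 154 N

About the right end:
Paint can: 9.42 × 9.8 = 92.32 N down at 4.82 m → arm 0.9 m, τ = 92.32 × 0.9 = 83.09 N·m counterclockwise.
Box: 4.79 × 9.8 = 46.94 N down at 1.93 m → arm 3.79 m, τ = 46.94 × 3.79 = 177.9 N·m counterclockwise.
Lamp: 3.83 × 9.8 = 37.53 N down at 4.43 m → arm 1.29 m, τ = 37.53 × 1.29 = 48.41 N·m counterclockwise.
Net moment of the loads = 309.4 N·m counterclockwise.
The upward force F acts at a point 3.71 m from the left end, arm 2.01 m, giving F × 2.01 clockwise.
For rotational equilibrium, F × 2.01 = 309.4, so F = 309.4 / 2.01 = 154 N.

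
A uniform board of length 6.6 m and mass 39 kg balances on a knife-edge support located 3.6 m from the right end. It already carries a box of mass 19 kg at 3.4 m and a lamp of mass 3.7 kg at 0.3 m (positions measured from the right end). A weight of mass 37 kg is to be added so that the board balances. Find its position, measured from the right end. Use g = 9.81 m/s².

x ≈ 4.35 m from the right end

Sum moments about the knife-edge support (at 3.6 m from the right end) (the support reaction has zero arm there).
Beam weight: 39 × 9.81 = 382.6 N down at 3.3 m → arm 0.3 m, τ = 382.6 × 0.3 = 114.8 N·m clockwise.
Box: 19 × 9.81 = 186.4 N down at 3.4 m → arm 0.2 m, τ = 186.4 × 0.2 = 37.28 N·m clockwise.
Lamp: 3.7 × 9.81 = 36.3 N down at 0.3 m → arm 3.3 m, τ = 36.3 × 3.3 = 119.8 N·m clockwise.
Net moment of existing loads = 271.9 N·m clockwise.
The weight weighs 37 × 9.81 = 363 N and must supply an equal counterclockwise moment, so its lever arm about the knife-edge support is 271.9 / 363 = 0.749 m.
That puts it at 3.6 + 0.749 = 4.35 m from the right end.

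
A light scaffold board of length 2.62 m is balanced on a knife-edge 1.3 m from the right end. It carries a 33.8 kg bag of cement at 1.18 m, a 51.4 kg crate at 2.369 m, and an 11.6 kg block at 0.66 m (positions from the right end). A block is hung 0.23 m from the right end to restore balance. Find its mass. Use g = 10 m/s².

m ≈ 40.6 kg

About the knife-edge (at 1.3 m from the right end):
Bag of cement: 33.8 × 10 = 338 N down at 1.18 m → arm 0.12 m, τ = 338 × 0.12 = 40.56 N·m clockwise.
Crate: 51.4 × 10 = 514 N down at 2.369 m → arm 1.069 m, τ = 514 × 1.069 = 549.5 N·m counterclockwise.
Block: 11.6 × 10 = 116 N down at 0.66 m → arm 0.64 m, τ = 116 × 0.64 = 74.24 N·m clockwise.
Net moment of known loads = 434.7 N·m counterclockwise.
An unknown mass m at 0.23 m has arm 1.07 m; its moment is m·g·1.07 clockwise.
Balancing moments: m × 10 × 1.07 = 434.7, giving m = 434.7 / (10 × 1.07) = 40.6 kg.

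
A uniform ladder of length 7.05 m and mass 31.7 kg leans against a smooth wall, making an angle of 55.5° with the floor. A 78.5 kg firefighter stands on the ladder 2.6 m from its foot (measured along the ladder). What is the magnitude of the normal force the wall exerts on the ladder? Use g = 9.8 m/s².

Taking torques about the foot of the ladder:
Ladder weight 31.7×9.8 = 310.7 N acts at 3.525 m along the ladder; its horizontal arm is 3.525·cos55.5° = 1.997 m → τ = 620.5 N·m clockwise.
Firefighter: 78.5×9.8 = 769.3 N at 2.6 m → arm 1.473 m → τ = 1133 N·m clockwise.
Wall normal N acts horizontally at the top; its moment arm is the height L sinθ = 7.05·sin55.5° = 5.81 m, counterclockwise.
Setting net torque to zero: N × 5.81 = 1754 → N = 302 N.

N_wall ≈ 302 N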